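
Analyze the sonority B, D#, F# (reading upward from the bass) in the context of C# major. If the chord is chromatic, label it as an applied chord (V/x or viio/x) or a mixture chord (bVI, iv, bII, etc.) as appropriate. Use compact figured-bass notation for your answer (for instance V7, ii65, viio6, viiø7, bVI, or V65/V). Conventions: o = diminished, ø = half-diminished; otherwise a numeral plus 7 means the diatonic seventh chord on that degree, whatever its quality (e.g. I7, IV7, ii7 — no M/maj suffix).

The pitches B-D#-F# form a major triad rooted on B.
B is the lowered seventh degree of C# major (diatonic 7 would be B#). This is a major triad on the lowered seventh degree (the subtonic), borrowed from the parallel minor.

bVII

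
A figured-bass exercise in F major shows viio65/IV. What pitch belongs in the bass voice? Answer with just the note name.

C

The applied chord viio65/IV is rooted on A: A-C-Eb-Gb.
The figure 65 means first inversion — the third is in the bass.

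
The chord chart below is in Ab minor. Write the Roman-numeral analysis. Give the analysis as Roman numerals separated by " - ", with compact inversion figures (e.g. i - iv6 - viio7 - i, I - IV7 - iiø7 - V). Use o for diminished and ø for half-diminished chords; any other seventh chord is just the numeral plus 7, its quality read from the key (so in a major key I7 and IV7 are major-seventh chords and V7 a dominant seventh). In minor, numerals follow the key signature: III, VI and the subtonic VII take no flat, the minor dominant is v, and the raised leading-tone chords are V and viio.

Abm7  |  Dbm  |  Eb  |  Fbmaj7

i7 - iv - V - VI7

Abm7 has root Ab, degree 1 in Ab minor, so i7.
Dbm has root Db, degree 4 in Ab minor, so iv.
Eb has root Eb, degree 5 in Ab minor, so V.
Fbmaj7: major seventh chord on Fb = scale degree 6 → VI7.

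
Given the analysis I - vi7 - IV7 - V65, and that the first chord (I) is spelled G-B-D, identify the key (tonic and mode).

G major

The chord G is a major triad rooted on G; its label is I.
If G is scale degree 1 and the mode makes that degree carry a major triad, the tonic is G and the mode is major.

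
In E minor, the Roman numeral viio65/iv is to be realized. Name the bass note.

B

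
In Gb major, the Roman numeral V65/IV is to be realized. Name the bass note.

The applied chord V65/IV is rooted on Gb: Gb-Bb-Db-Fb.
The figure 65 means first inversion — the third is in the bass.

Bb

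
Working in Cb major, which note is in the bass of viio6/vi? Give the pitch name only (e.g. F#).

Bb

The applied chord viio6/vi is rooted on G: G-Bb-Db.
The figure 6 means first inversion — the third is in the bass.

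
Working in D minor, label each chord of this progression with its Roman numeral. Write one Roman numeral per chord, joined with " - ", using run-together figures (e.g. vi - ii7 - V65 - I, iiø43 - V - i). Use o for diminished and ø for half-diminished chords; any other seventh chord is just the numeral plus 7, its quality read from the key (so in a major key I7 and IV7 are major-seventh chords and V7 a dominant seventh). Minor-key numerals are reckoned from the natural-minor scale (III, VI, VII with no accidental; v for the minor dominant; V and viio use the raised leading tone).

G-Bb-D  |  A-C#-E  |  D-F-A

iv - V - i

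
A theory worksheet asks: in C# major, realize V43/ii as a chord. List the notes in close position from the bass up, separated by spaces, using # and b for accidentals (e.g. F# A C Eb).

The slash means an applied dominant: we want the dominant of ii. In C# major, ii is D# minor, and its dominant is built on A#.
Building a dominant seventh chord on A# gives A#-C##-E#-G#.
The figured bass 43 indicates second inversion, placing the fifth (E#) in the bass: E#-G#-A#-C##.

E# G# A# C##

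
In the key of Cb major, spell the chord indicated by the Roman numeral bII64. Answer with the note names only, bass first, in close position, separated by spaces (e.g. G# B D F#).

Scale degree 2 in Cb major is Db; lowering it a half step gives Dbb. bII64 is the Neapolitan chord — a major triad on the lowered second degree.
So the chord is Dbb-Fb-Abb.
With the 64 figure the chord is in second inversion; from the bass Abb upward in close position it reads Abb-Dbb-Fb.

Abb Dbb Fb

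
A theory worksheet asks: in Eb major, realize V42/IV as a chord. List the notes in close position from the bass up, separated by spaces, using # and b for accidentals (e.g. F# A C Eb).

V42/IV is a secondary dominant — the dominant seventh of IV. IV in Eb major is Ab, so the applied chord's root is Eb, a perfect fifth above.
Building a dominant seventh chord on Eb gives Eb-G-Bb-Db.
The figured bass 42 indicates third inversion, placing the seventh (Db) in the bass: Db-Eb-G-Bb.

Db Eb G Bb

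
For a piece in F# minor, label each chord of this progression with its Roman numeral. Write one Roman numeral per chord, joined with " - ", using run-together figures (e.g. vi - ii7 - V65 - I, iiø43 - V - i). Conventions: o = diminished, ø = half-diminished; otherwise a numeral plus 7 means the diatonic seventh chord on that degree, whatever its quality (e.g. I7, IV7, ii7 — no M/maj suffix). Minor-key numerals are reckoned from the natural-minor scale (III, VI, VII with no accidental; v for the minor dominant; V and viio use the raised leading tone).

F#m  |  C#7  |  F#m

i - V7 - i

F#m: root F# is the tonic; minor triad there is i.
C#7 has root C#, degree 5 in F# minor, so V7.
F#m: root F# is the tonic; minor triad there is i.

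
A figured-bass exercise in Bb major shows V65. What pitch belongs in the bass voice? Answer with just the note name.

A

V in Bb major has root F; the chord is F-A-C-Eb.
The figure 65 means first inversion — the third is in the bass.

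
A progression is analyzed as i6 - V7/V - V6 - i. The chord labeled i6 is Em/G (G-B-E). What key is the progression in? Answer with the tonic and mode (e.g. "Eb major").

E minor

The anchor chord is a minor triad on E, labeled i6.
If E is scale degree 1 and the mode makes that degree carry a minor triad, the tonic is E and the mode is minor.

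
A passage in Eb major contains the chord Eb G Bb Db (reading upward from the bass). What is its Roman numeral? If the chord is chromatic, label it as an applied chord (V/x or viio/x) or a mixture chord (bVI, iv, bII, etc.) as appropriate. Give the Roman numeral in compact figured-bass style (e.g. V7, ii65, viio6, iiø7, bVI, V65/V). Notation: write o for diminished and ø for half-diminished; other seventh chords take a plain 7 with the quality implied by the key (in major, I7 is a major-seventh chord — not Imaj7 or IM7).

V7/IV

Stacked in thirds the chord is Eb-G-Bb-Db: a dominant seventh chord on Eb.
Eb is not a diatonic chord root with this quality in Eb major, but it lies a perfect fifth above Ab (IV), so the chord functions as an applied dominant of IV.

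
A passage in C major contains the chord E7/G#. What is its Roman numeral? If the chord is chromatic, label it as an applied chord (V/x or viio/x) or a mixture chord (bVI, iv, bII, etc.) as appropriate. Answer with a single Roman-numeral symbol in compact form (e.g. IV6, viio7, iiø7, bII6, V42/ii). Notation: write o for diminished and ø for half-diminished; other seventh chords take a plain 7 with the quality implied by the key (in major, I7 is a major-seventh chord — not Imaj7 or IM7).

V65/vi

The pitches E-G#-B-D form a dominant seventh chord rooted on E.
E is not a diatonic chord root with this quality in C major, but it lies a perfect fifth above A (vi), so the chord functions as an applied dominant of vi.
With G# in the bass the chord is in first inversion, so the figured bass is 65.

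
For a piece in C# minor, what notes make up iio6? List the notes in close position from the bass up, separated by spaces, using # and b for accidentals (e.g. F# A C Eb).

F# A D#

The numeral's case and figure indicate a diminished triad. In C# minor its root, the second degree, is D#.
That chord is spelled D#-F#-A.
The figured bass 6 indicates first inversion, placing the third (F#) in the bass: F#-A-D#.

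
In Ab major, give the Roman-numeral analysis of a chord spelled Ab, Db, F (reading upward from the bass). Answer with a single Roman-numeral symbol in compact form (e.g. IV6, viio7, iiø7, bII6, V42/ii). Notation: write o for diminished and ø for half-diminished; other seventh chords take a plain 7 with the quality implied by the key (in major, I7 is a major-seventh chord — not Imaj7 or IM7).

IV64

The pitches Db-F-Ab form a major triad rooted on Db.
Db is scale degree 4 in Ab major, and a major triad on that degree is written IV.
With Ab in the bass the chord is in second inversion, so the figured bass is 64.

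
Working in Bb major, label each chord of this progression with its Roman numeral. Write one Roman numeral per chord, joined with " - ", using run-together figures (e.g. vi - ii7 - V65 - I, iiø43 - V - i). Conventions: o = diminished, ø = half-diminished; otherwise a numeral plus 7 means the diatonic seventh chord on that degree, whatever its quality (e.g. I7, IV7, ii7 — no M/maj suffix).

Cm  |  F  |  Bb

ii - V - I

Cm: root C is the supertonic; minor triad there is ii.
F has root F, degree 5 in Bb major, so V.
Bb: major triad on Bb = scale degree 1 → I.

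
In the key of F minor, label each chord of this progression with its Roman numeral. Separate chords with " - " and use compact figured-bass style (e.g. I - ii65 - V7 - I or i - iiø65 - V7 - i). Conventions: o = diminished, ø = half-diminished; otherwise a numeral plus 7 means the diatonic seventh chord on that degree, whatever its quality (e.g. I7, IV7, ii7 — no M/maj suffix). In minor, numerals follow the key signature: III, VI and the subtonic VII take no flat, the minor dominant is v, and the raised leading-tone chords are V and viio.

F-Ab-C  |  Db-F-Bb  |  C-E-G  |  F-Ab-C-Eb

i - iv6 - V - i7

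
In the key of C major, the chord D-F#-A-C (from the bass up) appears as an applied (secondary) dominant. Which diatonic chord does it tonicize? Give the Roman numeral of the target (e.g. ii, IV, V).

V

The chord is a dominant seventh chord on D.
A dominant resolves down a perfect fifth: D → G. In C major, G is scale degree 5, i.e. V.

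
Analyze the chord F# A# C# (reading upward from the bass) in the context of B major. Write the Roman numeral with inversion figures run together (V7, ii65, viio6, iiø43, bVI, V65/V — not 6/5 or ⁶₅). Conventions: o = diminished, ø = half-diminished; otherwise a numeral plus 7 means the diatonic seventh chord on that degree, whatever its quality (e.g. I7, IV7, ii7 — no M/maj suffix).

Stacked in thirds the chord is F#-A#-C#: a major triad on F#.
In B major, F# is the dominant; the diatonic major triad there is V.

V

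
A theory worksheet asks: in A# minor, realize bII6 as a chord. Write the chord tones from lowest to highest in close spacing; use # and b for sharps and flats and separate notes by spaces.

D# F# B

bII6 is the Neapolitan sixth — a major triad on the lowered second degree, here in its customary first inversion. In A# minor that root is B.
So the chord is B-D#-F#.
The figured bass 6 indicates first inversion, placing the third (D#) in the bass: D#-F#-B.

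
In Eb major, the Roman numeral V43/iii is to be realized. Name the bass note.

A

The applied chord V43/iii is rooted on D: D-F#-A-C.
The figure 43 means second inversion — the fifth is in the bass.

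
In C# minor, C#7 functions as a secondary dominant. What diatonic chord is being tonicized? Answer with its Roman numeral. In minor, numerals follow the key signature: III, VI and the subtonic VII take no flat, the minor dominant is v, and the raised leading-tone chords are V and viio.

iv

The chord is a dominant seventh chord on C#.
A dominant resolves down a perfect fifth: C# → F#. In C# minor, F# is scale degree 4, i.e. iv.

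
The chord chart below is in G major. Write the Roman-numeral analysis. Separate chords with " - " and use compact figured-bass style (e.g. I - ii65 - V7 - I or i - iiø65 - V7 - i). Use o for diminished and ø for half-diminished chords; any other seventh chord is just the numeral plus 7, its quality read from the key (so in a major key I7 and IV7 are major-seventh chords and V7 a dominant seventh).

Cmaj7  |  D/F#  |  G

IV7 - V6 - I

Cmaj7: root C is the subdominant; major seventh chord there is IV7.
D/F#: major triad on D = scale degree 5 → V6.
G: major triad on G = scale degree 1 → I.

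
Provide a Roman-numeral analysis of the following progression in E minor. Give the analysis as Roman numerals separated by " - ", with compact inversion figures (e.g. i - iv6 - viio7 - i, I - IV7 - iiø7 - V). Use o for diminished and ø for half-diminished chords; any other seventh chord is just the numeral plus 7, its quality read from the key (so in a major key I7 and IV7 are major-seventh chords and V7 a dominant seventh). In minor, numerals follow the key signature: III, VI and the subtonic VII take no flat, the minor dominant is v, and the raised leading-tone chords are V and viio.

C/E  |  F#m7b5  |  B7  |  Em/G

C/E has root C, degree 6 in E minor, so VI6.
F#m7b5: root F# is the supertonic; half-diminished seventh chord there is iiø7.
B7: root B is the dominant; dominant seventh chord there is V7.
Em/G: minor triad on E = scale degree 1 → i6.

VI6 - iiø7 - V7 - i6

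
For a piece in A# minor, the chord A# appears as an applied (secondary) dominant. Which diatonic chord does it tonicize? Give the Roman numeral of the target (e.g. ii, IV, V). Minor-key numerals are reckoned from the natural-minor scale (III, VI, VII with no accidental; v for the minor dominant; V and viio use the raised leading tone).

iv

The chord is a major triad on A#.
A dominant resolves down a perfect fifth: A# → D#. In A# minor, D# is scale degree 4, i.e. iv.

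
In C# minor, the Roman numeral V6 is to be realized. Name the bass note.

V in C# minor has root G#; the chord is G#-B#-D#.
The figure 6 means first inversion — the third is in the bass.

B#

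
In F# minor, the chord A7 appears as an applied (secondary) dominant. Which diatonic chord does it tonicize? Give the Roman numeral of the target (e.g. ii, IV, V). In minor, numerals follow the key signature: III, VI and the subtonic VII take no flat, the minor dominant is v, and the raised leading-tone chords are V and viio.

VI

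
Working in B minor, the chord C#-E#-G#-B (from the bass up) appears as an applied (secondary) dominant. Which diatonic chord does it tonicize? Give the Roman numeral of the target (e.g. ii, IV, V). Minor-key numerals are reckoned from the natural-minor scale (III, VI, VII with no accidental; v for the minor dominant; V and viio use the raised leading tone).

V

The chord is a dominant seventh chord on C#.
A dominant resolves down a perfect fifth: C# → F#. In B minor, F# is scale degree 5, i.e. V.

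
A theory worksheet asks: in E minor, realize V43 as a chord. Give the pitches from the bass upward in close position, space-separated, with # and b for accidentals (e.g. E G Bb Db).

F# A B D#

In E minor, the dominant is B. The dominant is major (leading tone raised), so V is a dominant seventh chord.
Stacking thirds from B gives B-D#-F#-A.
The figured bass 43 indicates second inversion, placing the fifth (F#) in the bass: F#-A-B-D#.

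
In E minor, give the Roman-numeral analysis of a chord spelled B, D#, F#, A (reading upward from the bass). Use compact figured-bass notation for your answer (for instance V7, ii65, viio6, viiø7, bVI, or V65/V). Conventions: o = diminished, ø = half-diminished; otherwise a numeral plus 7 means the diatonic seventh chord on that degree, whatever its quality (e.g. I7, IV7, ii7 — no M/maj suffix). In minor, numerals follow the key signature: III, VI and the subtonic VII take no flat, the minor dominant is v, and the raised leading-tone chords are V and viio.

The pitches B-D#-F#-A form a dominant seventh chord rooted on B.
In E minor, B is the dominant; the diatonic dominant seventh chord there is V7.

V7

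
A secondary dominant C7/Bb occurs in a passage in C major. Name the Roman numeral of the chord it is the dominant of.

IV

The chord is a dominant seventh chord on C.
A dominant resolves down a perfect fifth: C → F. In C major, F is scale degree 4, i.e. IV.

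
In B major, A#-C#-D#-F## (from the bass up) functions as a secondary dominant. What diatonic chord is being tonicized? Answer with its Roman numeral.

vi

The chord is a dominant seventh chord on D#.
A dominant resolves down a perfect fifth: D# → G#. In B major, G# is scale degree 6, i.e. vi.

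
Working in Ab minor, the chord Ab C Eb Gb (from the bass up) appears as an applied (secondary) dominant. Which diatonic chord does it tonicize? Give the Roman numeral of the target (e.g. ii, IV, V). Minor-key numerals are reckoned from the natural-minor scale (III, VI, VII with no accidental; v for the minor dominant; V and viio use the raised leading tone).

The chord is a dominant seventh chord on Ab.
A dominant resolves down a perfect fifth: Ab → Db. In Ab minor, Db is scale degree 4, i.e. iv.

iv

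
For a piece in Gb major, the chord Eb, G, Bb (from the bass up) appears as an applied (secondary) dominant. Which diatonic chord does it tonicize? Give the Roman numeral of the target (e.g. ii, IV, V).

ii

The chord is a major triad on Eb.
A dominant resolves down a perfect fifth: Eb → Ab. In Gb major, Ab is scale degree 2, i.e. ii.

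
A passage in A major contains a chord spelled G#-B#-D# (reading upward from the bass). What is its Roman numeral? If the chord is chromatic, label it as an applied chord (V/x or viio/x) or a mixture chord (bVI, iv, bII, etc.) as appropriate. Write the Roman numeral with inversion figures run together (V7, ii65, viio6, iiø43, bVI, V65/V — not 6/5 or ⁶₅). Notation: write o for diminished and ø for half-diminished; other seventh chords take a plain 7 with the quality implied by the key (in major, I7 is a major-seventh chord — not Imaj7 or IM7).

Stacked in thirds the chord is G#-B#-D#: a major triad on G#.
G# is not a diatonic chord root with this quality in A major, but it lies a perfect fifth above C# (iii), so the chord functions as an applied dominant of iii.

V/iii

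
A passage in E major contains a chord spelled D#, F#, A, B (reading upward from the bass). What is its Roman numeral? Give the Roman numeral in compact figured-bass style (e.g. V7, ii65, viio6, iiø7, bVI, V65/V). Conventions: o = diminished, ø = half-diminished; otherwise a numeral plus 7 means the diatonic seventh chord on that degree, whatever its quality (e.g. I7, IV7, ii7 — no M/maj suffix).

V65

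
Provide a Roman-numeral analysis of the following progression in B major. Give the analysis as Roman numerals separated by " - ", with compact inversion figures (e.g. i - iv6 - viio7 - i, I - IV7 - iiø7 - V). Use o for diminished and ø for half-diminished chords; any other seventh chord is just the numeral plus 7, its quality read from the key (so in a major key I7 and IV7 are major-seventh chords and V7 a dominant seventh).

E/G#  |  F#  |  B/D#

IV6 - V - I6

E/G# has root E, degree 4 in B major, so IV6.
F#: root F# is the dominant; major triad there is V.
B/D#: major triad on B = scale degree 1 → I6.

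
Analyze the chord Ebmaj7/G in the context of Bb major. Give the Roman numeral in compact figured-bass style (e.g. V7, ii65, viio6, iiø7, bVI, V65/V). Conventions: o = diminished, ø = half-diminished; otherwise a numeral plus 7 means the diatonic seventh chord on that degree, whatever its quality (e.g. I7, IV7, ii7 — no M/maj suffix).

The pitches Eb-G-Bb-D form a major seventh chord rooted on Eb.
In Bb major, Eb is the subdominant; the diatonic major seventh chord there is IV7.
With G in the bass the chord is in first inversion, so the figured bass is 65.

IV65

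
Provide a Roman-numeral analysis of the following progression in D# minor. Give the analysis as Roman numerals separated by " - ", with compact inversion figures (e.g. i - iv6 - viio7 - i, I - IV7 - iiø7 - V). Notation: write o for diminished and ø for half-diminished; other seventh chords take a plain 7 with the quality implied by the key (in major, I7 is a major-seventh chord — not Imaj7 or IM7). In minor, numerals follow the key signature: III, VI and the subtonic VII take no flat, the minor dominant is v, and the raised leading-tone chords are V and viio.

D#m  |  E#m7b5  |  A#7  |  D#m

i - iiø7 - V7 - i

D#m: root D# is the tonic; minor triad there is i.
E#m7b5: root E# is the supertonic; half-diminished seventh chord there is iiø7.
A#7: dominant seventh chord on A# = scale degree 5 → V7.
D#m: minor triad on D# = scale degree 1 → i.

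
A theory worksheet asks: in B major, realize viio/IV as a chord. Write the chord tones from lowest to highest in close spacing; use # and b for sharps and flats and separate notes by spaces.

The slash marks an applied leading-tone chord: viio of IV. In B major, IV is E, so the leading tone to it is D#, a half step below.
Building a diminished triad on D# gives D#-F#-A.

D# F# A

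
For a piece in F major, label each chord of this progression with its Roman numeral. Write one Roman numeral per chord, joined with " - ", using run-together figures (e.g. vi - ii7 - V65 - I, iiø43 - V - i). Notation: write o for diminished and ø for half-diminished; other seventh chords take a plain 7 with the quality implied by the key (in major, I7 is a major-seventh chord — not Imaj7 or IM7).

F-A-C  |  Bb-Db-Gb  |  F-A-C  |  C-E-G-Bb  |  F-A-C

I - bII6 - I - V7 - I

F-A-C: major triad on F = scale degree 1 → I.
Bb-Db-Gb: major triad on Gb — chromatic; Gb is the lowered second degree, so this is the Neapolitan sixth, bII6 (third, Bb, in the bass — hence the 6).
F-A-C: major triad on F = scale degree 1 → I.
C-E-G-Bb: dominant seventh chord on C = scale degree 5 → V7.
F-A-C: root F is the tonic; major triad there is I.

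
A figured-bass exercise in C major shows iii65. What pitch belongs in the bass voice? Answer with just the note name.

iii in C major has root E; the chord is E-G-B-D.
The figure 65 means first inversion — the third is in the bass.

G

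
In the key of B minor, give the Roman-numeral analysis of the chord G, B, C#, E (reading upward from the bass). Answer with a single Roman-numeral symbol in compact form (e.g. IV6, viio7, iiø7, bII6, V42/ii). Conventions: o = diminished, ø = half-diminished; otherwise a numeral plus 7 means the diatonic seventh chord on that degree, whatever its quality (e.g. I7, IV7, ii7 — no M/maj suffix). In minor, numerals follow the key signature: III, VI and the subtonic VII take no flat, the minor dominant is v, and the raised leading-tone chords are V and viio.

Stacked in thirds the chord is C#-E-G-B: a half-diminished seventh chord on C#.
C# is scale degree 2 in B minor, and a half-diminished seventh chord on that degree is written iiø7.
With G in the bass the chord is in second inversion, so the figured bass is 43.

iiø43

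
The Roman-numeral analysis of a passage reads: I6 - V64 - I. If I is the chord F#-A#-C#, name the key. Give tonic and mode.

I is given as F#-A#-C# — a major triad with root F#.
If F# is scale degree 1 and the mode makes that degree carry a major triad, the tonic is F# and the mode is major.

F# major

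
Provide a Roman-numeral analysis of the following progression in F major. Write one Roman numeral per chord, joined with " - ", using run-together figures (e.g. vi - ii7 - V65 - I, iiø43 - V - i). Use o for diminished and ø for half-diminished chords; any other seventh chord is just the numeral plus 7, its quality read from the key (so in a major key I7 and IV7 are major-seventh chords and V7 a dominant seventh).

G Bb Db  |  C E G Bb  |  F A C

iio - V7 - I

G-Bb-Db: G with this quality isn't in the key; it's iio, borrowed from the parallel minor.
C-E-G-Bb: root C is the dominant; dominant seventh chord there is V7.
F-A-C: major triad on F = scale degree 1 → I.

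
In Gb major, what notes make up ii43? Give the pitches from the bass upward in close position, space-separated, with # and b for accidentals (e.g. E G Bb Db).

Eb Gb Ab Cb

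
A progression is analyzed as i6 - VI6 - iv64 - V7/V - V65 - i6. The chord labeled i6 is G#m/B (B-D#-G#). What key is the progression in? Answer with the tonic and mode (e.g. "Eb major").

G# minor

The chord G#m/B is a minor triad rooted on G#; its label is i6.
If G# is scale degree 1 and the mode makes that degree carry a minor triad, the tonic is G# and the mode is minor.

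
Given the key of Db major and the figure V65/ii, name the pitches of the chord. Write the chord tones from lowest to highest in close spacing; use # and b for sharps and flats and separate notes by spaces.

D F Ab Bb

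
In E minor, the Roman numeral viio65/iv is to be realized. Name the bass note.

The applied chord viio65/iv is rooted on G#: G#-B-D-F.
The figure 65 means first inversion — the third is in the bass.

B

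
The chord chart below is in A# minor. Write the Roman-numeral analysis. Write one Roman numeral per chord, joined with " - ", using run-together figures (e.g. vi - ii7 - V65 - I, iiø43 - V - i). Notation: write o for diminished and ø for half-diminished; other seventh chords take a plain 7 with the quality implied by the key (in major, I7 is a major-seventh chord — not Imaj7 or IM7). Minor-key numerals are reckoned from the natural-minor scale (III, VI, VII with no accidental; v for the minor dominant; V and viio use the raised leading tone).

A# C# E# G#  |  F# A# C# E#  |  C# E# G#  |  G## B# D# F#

i7 - VI7 - III - viio7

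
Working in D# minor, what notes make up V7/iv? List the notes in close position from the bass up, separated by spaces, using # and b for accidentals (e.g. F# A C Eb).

D# F## A# C#

V7/iv is a secondary dominant — the dominant seventh of iv. iv in D# minor is G#, so the applied chord's root is D#, a perfect fifth above.
Building a dominant seventh chord on D# gives D#-F##-A#-C#.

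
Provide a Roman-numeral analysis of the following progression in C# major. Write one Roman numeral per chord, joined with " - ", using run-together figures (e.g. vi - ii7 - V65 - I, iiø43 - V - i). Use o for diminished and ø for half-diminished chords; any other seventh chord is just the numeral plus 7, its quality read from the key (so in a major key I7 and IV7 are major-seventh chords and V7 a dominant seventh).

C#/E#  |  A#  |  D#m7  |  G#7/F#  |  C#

C#/E#: root C# is the tonic; major triad there is I6.
A# is the secondary dominant of ii (major triad on A#): V/ii.
D#m7: minor seventh chord on D# = scale degree 2 → ii7.
G#7/F#: dominant seventh chord on G# = scale degree 5 → V42.
C# has root C#, degree 1 in C# major, so I.

I6 - V/ii - ii7 - V42 - I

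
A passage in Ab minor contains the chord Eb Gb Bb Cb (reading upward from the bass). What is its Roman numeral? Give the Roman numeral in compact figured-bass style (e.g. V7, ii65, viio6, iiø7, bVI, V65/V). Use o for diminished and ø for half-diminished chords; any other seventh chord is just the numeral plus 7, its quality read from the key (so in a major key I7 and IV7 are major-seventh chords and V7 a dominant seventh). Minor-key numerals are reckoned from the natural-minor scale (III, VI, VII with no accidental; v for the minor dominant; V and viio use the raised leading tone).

Stacked in thirds the chord is Cb-Eb-Gb-Bb: a major seventh chord on Cb.
In Ab minor, Cb is the mediant; the diatonic major seventh chord there is III7.
With Eb in the bass the chord is in first inversion, so the figured bass is 65.

III65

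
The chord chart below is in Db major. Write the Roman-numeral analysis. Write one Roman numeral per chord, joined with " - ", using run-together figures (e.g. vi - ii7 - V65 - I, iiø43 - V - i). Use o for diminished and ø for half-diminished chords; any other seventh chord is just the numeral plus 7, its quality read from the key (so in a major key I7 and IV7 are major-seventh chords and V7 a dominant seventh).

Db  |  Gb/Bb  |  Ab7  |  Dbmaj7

I - IV6 - V7 - I7

Db: root Db is the tonic; major triad there is I.
Gb/Bb: major triad on Gb = scale degree 4 → IV6.
Ab7: root Ab is the dominant; dominant seventh chord there is V7.
Dbmaj7 has root Db, degree 1 in Db major, so I7.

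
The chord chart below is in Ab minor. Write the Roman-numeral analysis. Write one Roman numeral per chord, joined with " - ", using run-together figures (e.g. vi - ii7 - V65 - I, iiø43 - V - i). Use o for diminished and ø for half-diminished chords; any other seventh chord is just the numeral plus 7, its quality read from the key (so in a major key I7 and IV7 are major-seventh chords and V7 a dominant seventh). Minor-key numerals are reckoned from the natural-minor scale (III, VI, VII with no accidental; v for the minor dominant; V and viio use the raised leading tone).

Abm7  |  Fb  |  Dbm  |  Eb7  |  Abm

Abm7 has root Ab, degree 1 in Ab minor, so i7.
Fb: root Fb is the submediant; major triad there is VI.
Dbm: minor triad on Db = scale degree 4 → iv.
Eb7 has root Eb, degree 5 in Ab minor, so V7.
Abm has root Ab, degree 1 in Ab minor, so i.

i7 - VI - iv - V7 - i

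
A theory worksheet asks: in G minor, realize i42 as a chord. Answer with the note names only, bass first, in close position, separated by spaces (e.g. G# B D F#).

F G Bb D

In G minor, scale degree 1 is G, and the diatonic chord built there is a minor seventh chord.
Stacking thirds from G gives G-Bb-D-F.
The figured bass 42 indicates third inversion, placing the seventh (F) in the bass: F-G-Bb-D.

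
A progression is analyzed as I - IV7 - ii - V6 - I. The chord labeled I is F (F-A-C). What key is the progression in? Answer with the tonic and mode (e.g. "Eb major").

The chord F is a major triad rooted on F; its label is I.
If F is scale degree 1 and the mode makes that degree carry a major triad, the tonic is F and the mode is major.

F major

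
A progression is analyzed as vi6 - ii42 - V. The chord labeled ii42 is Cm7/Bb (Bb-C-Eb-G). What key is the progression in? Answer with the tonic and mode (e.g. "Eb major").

Bb major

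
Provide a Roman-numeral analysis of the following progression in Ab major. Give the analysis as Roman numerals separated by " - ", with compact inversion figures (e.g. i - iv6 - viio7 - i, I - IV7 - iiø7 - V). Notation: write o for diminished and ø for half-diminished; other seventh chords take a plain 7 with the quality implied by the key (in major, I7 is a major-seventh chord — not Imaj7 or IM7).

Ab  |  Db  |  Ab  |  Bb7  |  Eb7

I - IV - I - V7/V - V7

Ab: root Ab is the tonic; major triad there is I.
Db has root Db, degree 4 in Ab major, so IV.
Ab: root Ab is the tonic; major triad there is I.
Bb7: chromatic; Bb is V of V, so V7/V.
Eb7 has root Eb, degree 5 in Ab major, so V7.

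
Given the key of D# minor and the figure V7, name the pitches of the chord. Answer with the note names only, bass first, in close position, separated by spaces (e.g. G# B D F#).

A# C## E# G#

In D# minor, scale degree 5 is A#. The dominant is major (leading tone raised), so V is a dominant seventh chord.
That chord is spelled A#-C##-E#-G#.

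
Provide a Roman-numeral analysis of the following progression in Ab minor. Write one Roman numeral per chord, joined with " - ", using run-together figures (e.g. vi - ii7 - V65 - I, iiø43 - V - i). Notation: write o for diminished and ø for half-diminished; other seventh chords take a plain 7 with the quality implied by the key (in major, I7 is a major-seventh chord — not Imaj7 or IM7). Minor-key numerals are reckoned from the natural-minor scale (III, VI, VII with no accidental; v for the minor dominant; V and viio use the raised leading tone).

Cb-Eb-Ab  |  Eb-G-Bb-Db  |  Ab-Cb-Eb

i6 - V7 - i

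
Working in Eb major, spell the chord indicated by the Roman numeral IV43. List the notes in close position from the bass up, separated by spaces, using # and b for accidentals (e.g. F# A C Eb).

Eb G Ab C

The numeral's case and figure indicate a major seventh chord. In Eb major its root, the subdominant, is Ab.
That chord is spelled Ab-C-Eb-G.
The figured bass 43 indicates second inversion, placing the fifth (Eb) in the bass: Eb-G-Ab-C.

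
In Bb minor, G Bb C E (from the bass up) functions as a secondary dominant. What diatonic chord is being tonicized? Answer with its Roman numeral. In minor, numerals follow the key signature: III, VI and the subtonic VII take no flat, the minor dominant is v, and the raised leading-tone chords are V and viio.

V

The chord is a dominant seventh chord on C.
A dominant resolves down a perfect fifth: C → F. In Bb minor, F is scale degree 5, i.e. V.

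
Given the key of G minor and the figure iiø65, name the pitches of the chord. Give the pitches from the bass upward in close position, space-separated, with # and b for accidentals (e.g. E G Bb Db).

C Eb G A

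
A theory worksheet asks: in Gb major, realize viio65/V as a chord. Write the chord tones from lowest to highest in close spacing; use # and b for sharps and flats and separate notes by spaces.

Eb Gb Bbb C

The slash marks an applied leading-tone chord: viio of V. In Gb major, V is Db, so the leading tone to it is C, a half step below.
Building a fully diminished seventh chord on C gives C-Eb-Gb-Bbb.
The figured bass 65 indicates first inversion, placing the third (Eb) in the bass: Eb-Gb-Bbb-C.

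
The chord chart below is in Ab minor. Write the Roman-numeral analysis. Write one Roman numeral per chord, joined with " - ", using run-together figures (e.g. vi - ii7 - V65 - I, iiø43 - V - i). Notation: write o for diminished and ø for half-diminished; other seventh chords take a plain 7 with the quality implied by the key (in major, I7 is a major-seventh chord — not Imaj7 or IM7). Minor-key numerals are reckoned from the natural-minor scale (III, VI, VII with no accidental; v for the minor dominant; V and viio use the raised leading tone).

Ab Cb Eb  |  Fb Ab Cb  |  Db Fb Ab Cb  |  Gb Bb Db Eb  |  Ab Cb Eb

Ab-Cb-Eb has root Ab, degree 1 in Ab minor, so i.
Fb-Ab-Cb: major triad on Fb = scale degree 6 → VI.
Db-Fb-Ab-Cb: root Db is the subdominant; minor seventh chord there is iv7.
Gb-Bb-Db-Eb: root Eb is the dominant; minor seventh chord there is v65.
Ab-Cb-Eb: root Ab is the tonic; minor triad there is i.

i - VI - iv7 - v65 - i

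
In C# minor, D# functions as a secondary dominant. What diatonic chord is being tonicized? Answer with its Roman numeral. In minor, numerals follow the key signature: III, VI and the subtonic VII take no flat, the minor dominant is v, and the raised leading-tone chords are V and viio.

V

The chord is a major triad on D#.
A dominant resolves down a perfect fifth: D# → G#. In C# minor, G# is scale degree 5, i.e. V.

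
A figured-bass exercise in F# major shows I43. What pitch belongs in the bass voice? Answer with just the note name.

C#

I in F# major has root F#; the chord is F#-A#-C#-E#.
The figure 43 means second inversion — the fifth is in the bass.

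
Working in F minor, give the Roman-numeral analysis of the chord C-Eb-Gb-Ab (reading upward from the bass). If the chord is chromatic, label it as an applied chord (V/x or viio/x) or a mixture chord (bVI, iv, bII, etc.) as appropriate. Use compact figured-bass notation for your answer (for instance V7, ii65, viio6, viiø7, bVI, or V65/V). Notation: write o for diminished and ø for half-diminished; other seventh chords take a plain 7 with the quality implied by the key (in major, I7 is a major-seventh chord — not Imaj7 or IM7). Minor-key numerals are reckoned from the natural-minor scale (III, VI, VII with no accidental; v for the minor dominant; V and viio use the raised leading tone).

Stacked in thirds the chord is Ab-C-Eb-Gb: a dominant seventh chord on Ab.
Ab is not a diatonic chord root with this quality in F minor, but it lies a perfect fifth above Db (VI), so the chord functions as an applied dominant of VI.
With C in the bass the chord is in first inversion, so the figured bass is 65.

V65/VI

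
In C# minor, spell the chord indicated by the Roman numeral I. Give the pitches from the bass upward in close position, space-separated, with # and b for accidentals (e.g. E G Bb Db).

Scale degree 1 in C# minor is C#; here the chord built on it is altered to a major triad. I is the major tonic (Picardy third), borrowed from the parallel major.
So the chord is C#-E#-G#, a major triad.

C# E# G#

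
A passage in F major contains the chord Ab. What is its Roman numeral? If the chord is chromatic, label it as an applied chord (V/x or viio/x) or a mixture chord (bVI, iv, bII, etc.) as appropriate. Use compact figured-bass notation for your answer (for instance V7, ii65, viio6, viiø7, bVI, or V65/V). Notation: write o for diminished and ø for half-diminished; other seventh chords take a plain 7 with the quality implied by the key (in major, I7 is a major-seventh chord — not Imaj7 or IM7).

bIII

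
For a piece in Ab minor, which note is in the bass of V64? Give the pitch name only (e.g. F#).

Bb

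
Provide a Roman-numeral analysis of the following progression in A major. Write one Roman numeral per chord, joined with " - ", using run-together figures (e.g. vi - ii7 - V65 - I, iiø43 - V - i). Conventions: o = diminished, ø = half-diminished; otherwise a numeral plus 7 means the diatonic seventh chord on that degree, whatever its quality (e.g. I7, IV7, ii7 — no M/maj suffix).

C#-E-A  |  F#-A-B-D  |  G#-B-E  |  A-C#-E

I6 - ii43 - V6 - I

C#-E-A: major triad on A = scale degree 1 → I6.
F#-A-B-D: root B is the supertonic; minor seventh chord there is ii43.
G#-B-E: root E is the dominant; major triad there is V6.
A-C#-E has root A, degree 1 in A major, so I.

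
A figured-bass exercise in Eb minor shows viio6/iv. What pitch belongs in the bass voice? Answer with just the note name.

Bb

The applied chord viio6/iv is rooted on G: G-Bb-Db.
The figure 6 means first inversion — the third is in the bass.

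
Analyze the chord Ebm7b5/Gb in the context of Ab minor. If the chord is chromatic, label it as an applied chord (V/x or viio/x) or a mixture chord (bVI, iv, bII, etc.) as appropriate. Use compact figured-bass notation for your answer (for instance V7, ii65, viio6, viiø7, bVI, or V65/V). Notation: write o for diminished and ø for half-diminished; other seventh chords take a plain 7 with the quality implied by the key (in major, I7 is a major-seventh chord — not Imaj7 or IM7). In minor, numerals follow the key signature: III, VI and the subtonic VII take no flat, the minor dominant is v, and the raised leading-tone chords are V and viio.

Stacked in thirds the chord is Eb-Gb-Bbb-Db: a half-diminished seventh chord on Eb.
Eb sits a half step below Fb (VI in Ab minor); a diminished chord there is the applied leading-tone chord of VI.
With Gb in the bass the chord is in first inversion, so the figured bass is 65.

viiø65/VI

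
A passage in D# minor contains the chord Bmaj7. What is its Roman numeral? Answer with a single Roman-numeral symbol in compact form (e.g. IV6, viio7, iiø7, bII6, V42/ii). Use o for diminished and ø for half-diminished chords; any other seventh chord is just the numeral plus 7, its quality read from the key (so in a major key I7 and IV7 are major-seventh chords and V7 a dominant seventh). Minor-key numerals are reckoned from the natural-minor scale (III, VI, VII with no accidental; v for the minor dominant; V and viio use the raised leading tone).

VI7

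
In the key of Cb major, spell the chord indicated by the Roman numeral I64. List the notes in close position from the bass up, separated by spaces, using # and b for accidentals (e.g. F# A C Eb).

The numeral's case and figure indicate a major triad. In Cb major its root, the first degree, is Cb.
Stacking thirds from Cb gives Cb-Eb-Gb.
The figured bass 64 indicates second inversion, placing the fifth (Gb) in the bass: Gb-Cb-Eb.

Gb Cb Eb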